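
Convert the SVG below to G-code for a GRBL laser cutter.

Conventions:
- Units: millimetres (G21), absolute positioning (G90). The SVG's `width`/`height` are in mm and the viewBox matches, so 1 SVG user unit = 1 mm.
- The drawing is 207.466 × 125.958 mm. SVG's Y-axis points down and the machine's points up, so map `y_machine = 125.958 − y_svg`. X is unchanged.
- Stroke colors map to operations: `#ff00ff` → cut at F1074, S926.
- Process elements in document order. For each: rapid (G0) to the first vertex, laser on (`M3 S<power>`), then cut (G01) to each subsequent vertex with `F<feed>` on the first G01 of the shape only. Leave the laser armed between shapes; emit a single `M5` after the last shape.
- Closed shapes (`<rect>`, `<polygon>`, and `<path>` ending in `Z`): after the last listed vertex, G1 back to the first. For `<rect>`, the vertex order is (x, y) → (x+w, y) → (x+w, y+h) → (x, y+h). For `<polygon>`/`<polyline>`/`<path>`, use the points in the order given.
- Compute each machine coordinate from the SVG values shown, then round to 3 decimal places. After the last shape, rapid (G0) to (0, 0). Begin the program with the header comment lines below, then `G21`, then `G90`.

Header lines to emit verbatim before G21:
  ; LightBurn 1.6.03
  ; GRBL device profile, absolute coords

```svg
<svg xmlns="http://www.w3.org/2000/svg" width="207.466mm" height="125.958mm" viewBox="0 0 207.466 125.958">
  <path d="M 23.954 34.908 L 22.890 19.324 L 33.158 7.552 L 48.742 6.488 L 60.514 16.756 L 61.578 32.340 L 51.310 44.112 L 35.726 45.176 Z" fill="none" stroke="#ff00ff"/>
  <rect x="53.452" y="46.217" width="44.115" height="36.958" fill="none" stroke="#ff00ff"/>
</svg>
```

1 u = 1 mm; y_m = 125.958 − y.

[1] `<path>` regular polygon, #ff00ff→cut S926 F1074: (23.954,91.050) → (22.890,106.634) → (33.158,118.406) → (48.742,119.470) → (60.514,109.202) → (61.578,93.618) → (51.310,81.846) → (35.726,80.782) → (23.954,91.050) (closed)

[2] `<rect>` rectangle, #ff00ff→cut S926 F1074: (53.452,79.741) → (97.567,79.741) → (97.567,42.783) → (53.452,42.783) → (53.452,79.741) (closed)

; LightBurn 1.6.03
; GRBL device profile, absolute coords
G21
G90
G0 X23.954 Y91.050
M3 S926
G01 X22.890 Y106.634 F1074
G01 X33.158 Y118.406
G01 X48.742 Y119.470
G01 X60.514 Y109.202
G01 X61.578 Y93.618
G01 X51.310 Y81.846
G01 X35.726 Y80.782
G01 X23.954 Y91.050
G0 X53.452 Y79.741
M3 S926
G01 X97.567 Y79.741 F1074
G01 X97.567 Y42.783
G01 X53.452 Y42.783
G01 X53.452 Y79.741
M5
G0 X0.000 Y0.000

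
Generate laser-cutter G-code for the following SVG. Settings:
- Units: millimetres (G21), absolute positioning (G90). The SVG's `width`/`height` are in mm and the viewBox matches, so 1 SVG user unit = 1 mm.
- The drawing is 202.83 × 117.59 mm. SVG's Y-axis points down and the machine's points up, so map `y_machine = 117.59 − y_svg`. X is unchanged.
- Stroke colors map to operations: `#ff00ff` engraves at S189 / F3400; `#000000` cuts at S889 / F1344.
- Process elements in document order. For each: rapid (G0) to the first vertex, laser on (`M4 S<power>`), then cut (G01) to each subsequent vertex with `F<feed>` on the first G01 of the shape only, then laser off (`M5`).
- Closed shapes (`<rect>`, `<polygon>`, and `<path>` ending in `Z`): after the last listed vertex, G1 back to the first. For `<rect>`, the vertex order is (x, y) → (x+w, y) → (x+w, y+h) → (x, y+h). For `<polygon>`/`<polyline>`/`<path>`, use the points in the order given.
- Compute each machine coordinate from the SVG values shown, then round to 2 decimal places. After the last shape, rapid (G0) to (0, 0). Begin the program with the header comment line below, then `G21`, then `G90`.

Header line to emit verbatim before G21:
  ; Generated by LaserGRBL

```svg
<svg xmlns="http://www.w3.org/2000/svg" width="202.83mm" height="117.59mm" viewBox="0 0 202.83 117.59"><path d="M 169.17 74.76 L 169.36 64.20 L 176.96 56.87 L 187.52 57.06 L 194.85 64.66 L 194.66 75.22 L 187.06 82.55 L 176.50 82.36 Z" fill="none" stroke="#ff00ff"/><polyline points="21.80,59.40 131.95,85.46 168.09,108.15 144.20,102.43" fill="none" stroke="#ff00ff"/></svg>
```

; Generated by LaserGRBL
G21
G90
G0 X169.17 Y42.83
M4 S189
G01 X169.36 Y53.39 F3400
G01 X176.96 Y60.72
G01 X187.52 Y60.53
G01 X194.85 Y52.93
G01 X194.66 Y42.37
G01 X187.06 Y35.04
G01 X176.50 Y35.23
G01 X169.17 Y42.83
M5
G0 X21.80 Y58.19
M4 S189
G01 X131.95 Y32.13 F3400
G01 X168.09 Y9.44
G01 X144.20 Y15.16
M5
G0 X0.00 Y0.00

Since the viewBox matches the mm dimensions, user units are millimetres directly. The only transform is the Y-flip y_m = 117.59 − y_svg.

Shape 1 is a regular polygon drawn with `<path>`. Its stroke #ff00ff means engrave at S189, F3400. After flipping Y the toolpath is (169.17,42.83) → (169.36,53.39) → (176.96,60.72) → (187.52,60.53) → (194.85,52.93) → (194.66,42.37) → (187.06,35.04) → (176.50,35.23) → (169.17,42.83), returning to the start.

Shape 2 is a open polyline drawn with `<polyline>`. Its stroke #ff00ff means engrave at S189, F3400. After flipping Y the toolpath is (21.80,58.19) → (131.95,32.13) → (168.09,9.44) → (144.20,15.16).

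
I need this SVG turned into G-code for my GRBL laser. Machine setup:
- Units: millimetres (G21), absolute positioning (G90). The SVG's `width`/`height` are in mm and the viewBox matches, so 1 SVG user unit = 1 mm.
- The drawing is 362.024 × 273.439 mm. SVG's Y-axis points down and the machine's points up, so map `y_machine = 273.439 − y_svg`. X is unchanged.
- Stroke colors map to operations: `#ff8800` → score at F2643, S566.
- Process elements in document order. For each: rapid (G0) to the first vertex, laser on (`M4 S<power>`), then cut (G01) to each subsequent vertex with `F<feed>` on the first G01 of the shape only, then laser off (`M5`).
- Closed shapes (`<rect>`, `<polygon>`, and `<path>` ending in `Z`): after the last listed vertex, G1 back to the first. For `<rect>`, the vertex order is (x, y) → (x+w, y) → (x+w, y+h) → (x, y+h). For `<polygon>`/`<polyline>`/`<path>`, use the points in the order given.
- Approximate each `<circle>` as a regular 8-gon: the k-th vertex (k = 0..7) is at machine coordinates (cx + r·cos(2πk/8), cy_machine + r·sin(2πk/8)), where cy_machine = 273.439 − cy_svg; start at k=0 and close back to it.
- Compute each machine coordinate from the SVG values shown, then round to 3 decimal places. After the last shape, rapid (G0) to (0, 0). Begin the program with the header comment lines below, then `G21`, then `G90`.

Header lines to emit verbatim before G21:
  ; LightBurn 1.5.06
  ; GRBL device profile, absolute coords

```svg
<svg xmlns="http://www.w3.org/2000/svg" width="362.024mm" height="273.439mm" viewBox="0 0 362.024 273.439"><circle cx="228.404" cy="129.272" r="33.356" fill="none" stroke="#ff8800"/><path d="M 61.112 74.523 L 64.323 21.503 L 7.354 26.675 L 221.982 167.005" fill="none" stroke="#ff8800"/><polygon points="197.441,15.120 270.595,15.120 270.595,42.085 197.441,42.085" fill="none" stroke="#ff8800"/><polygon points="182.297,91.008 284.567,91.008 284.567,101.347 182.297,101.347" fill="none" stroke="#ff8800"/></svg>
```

viewBox `0 0 362.024 273.439` with mm width/height → 1 unit = 1 mm. Flip: y_m = 273.439 − y_svg.

**Shape 1** — `<circle>` circle, stroke `#ff8800` → score (S566, F2643). Machine vertices: (261.760,144.167) → (251.990,167.753) → (228.404,177.523) → (204.818,167.753) → (195.048,144.167) → (204.818,120.581) → (228.404,110.811) → (251.990,120.581) → (261.760,144.167). Closed: final G1 returns to the first vertex.

**Shape 2** — `<path>` open polyline, stroke `#ff8800` → score (S566, F2643). Machine vertices: (61.112,198.916) → (64.323,251.936) → (7.354,246.764) → (221.982,106.434). Open path.

**Shape 3** — `<polygon>` rectangle, stroke `#ff8800` → score (S566, F2643). Machine vertices: (197.441,258.319) → (270.595,258.319) → (270.595,231.354) → (197.441,231.354) → (197.441,258.319). Closed: final G1 returns to the first vertex.

**Shape 4** — `<polygon>` rectangle, stroke `#ff8800` → score (S566, F2643). Machine vertices: (182.297,182.431) → (284.567,182.431) → (284.567,172.092) → (182.297,172.092) → (182.297,182.431). Closed: final G1 returns to the first vertex.

; LightBurn 1.5.06
; GRBL device profile, absolute coords
G21
G90
G0 X261.760 Y144.167
M4 S566
G01 X251.990 Y167.753 F2643
G01 X228.404 Y177.523
G01 X204.818 Y167.753
G01 X195.048 Y144.167
G01 X204.818 Y120.581
G01 X228.404 Y110.811
G01 X251.990 Y120.581
G01 X261.760 Y144.167
M5
G0 X61.112 Y198.916
M4 S566
G01 X64.323 Y251.936 F2643
G01 X7.354 Y246.764
G01 X221.982 Y106.434
M5
G0 X197.441 Y258.319
M4 S566
G01 X270.595 Y258.319 F2643
G01 X270.595 Y231.354
G01 X197.441 Y231.354
G01 X197.441 Y258.319
M5
G0 X182.297 Y182.431
M4 S566
G01 X284.567 Y182.431 F2643
G01 X284.567 Y172.092
G01 X182.297 Y172.092
G01 X182.297 Y182.431
M5
G0 X0.000 Y0.000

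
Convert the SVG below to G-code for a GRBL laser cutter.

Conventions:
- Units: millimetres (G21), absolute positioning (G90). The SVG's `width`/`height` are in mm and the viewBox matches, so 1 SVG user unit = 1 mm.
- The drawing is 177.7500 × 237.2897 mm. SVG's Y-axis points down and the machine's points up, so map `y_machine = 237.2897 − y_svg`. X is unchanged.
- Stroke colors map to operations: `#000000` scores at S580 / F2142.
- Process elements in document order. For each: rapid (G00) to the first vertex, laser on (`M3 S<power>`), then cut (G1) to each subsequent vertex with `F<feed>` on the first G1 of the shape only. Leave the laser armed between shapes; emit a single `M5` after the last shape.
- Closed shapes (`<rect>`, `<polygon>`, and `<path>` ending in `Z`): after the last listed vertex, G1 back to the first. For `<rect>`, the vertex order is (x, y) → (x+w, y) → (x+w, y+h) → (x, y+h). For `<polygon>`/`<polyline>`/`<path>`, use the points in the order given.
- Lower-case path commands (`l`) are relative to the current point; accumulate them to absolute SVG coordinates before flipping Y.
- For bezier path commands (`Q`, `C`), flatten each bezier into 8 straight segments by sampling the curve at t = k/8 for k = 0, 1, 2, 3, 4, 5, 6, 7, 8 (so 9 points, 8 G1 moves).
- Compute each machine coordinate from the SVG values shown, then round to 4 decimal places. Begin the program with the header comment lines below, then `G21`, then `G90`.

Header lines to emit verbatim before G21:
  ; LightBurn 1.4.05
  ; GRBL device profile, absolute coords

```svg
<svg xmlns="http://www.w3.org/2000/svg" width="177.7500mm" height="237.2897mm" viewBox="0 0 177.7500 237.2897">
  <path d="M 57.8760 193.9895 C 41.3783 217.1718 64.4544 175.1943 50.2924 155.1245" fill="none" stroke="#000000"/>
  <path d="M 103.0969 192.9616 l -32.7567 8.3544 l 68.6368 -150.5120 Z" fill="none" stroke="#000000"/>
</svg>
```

; LightBurn 1.4.05
; GRBL device profile, absolute coords
G21
G90
G00 X57.8760 Y43.3002
M3 S580
G1 X53.3944 Y37.4911 F2142
G1 X51.7226 Y36.7705
G1 X51.9607 Y40.1180
G1 X53.2083 Y46.5132
G1 X54.5655 Y54.9358
G1 X55.1319 Y64.3656
G1 X54.0076 Y73.7822
G1 X50.2924 Y82.1652
G00 X103.0969 Y44.3281
M3 S580
G1 X70.3402 Y35.9737 F2142
G1 X138.9770 Y186.4857
G1 X103.0969 Y44.3281
M5

Since the viewBox matches the mm dimensions, user units are millimetres directly. The only transform is the Y-flip y_m = 237.2897 − y_svg.

Shape 1 is a cubic bezier drawn with `<path>`. Its stroke #000000 means score at S580, F2142. After flipping Y the toolpath is (57.8760,43.3002) → (53.3944,37.4911) → (51.7226,36.7705) → (51.9607,40.1180) → (53.2083,46.5132) → (54.5655,54.9358) → (55.1319,64.3656) → (54.0076,73.7822) → (50.2924,82.1652).

Shape 2 is a closed polygon drawn with `<path>`. Its stroke #000000 means score at S580, F2142. After flipping Y the toolpath is (103.0969,44.3281) → (70.3402,35.9737) → (138.9770,186.4857) → (103.0969,44.3281), returning to the start.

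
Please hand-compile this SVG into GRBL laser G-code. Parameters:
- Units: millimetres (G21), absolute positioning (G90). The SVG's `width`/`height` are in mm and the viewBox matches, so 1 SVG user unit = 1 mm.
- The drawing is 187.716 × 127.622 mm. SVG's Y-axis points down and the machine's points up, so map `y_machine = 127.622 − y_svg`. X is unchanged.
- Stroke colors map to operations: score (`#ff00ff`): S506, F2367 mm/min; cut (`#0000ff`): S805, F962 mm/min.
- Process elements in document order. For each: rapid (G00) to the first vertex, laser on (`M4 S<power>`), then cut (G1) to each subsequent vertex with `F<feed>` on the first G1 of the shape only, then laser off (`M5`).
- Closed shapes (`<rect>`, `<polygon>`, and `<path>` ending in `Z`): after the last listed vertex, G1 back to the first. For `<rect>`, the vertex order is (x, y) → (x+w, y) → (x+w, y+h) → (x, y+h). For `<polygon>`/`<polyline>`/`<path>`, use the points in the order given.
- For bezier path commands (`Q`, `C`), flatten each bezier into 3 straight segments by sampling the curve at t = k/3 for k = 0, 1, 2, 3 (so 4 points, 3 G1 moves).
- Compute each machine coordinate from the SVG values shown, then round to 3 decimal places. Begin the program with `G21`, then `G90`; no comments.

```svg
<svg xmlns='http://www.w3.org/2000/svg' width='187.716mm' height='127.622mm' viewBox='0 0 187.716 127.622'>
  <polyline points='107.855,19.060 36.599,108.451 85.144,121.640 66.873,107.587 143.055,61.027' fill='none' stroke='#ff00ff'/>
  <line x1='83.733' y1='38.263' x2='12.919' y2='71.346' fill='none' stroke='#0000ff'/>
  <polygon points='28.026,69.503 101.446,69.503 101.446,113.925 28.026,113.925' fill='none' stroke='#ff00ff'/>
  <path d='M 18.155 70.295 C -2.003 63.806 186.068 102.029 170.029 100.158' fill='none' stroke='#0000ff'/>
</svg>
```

G21
G90
G00 X107.855 Y108.562
M4 S506
G1 X36.599 Y19.171 F2367
G1 X85.144 Y5.982
G1 X66.873 Y20.035
G1 X143.055 Y66.595
M5
G00 X83.733 Y89.359
M4 S805
G1 X12.919 Y56.276 F962
M5
G00 X28.026 Y58.119
M4 S506
G1 X101.446 Y58.119 F2367
G1 X101.446 Y13.697
G1 X28.026 Y13.697
G1 X28.026 Y58.119
M5
G00 X18.155 Y57.327
M4 S805
G1 X52.135 Y52.053 F962
G1 X133.303 Y35.817
G1 X170.029 Y27.464
M5

viewBox `0 0 187.716 127.622` with mm width/height → 1 unit = 1 mm. Flip: y_m = 127.622 − y_svg.

**Shape 1** — `<polyline>` open polyline, stroke `#ff00ff` → score (S506, F2367). Machine vertices: (107.855,108.562) → (36.599,19.171) → (85.144,5.982) → (66.873,20.035) → (143.055,66.595). Open path.

**Shape 2** — `<line>` line segment, stroke `#0000ff` → cut (S805, F962). Machine vertices: (83.733,89.359) → (12.919,56.276). Open path.

**Shape 3** — `<polygon>` rectangle, stroke `#ff00ff` → score (S506, F2367). Machine vertices: (28.026,58.119) → (101.446,58.119) → (101.446,13.697) → (28.026,13.697) → (28.026,58.119). Closed: final G1 returns to the first vertex.

**Shape 4** — `<path>` cubic bezier, stroke `#0000ff` → cut (S805, F962). Control points (SVG): P0=(18.155,70.295), P1=(-2.003,63.806), P2=(186.068,102.029), P3=(170.029,100.158); sampled at t=k/3. Machine vertices: (18.155,57.327) → (52.135,52.053) → (133.303,35.817) → (170.029,27.464). Open path.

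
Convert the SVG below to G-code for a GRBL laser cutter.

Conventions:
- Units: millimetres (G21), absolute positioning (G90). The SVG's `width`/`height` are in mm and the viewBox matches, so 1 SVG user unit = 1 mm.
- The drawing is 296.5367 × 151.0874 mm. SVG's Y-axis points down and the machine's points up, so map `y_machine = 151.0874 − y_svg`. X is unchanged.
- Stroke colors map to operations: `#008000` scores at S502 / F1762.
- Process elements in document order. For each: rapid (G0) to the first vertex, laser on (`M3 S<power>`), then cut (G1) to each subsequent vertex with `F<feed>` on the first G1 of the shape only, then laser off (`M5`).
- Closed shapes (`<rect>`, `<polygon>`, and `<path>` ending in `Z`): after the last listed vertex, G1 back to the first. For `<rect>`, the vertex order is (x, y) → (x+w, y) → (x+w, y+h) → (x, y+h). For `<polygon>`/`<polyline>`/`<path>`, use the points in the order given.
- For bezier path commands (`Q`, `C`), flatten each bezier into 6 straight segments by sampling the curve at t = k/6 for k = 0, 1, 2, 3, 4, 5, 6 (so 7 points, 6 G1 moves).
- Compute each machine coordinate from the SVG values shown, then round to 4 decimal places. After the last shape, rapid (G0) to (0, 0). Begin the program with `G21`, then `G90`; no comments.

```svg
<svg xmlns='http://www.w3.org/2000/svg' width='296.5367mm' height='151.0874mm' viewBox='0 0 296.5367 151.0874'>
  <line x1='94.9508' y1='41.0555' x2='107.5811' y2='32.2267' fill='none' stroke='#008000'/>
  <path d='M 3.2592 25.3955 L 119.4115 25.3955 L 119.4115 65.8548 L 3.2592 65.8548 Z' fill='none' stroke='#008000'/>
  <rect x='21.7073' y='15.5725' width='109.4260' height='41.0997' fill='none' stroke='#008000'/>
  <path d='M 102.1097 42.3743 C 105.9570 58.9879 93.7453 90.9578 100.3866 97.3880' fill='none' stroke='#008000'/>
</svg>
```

G21
G90
G0 X94.9508 Y110.0319
M3 S502
G1 X107.5811 Y118.8607 F1762
M5
G0 X3.2592 Y125.6919
M3 S502
G1 X119.4115 Y125.6919 F1762
G1 X119.4115 Y85.2326
G1 X3.2592 Y85.2326
G1 X3.2592 Y125.6919
M5
G0 X21.7073 Y135.5149
M3 S502
G1 X131.1333 Y135.5149 F1762
G1 X131.1333 Y94.4152
G1 X21.7073 Y94.4152
G1 X21.7073 Y135.5149
M5
G0 X102.1097 Y108.7131
M3 S502
G1 X102.8567 Y99.3159 F1762
G1 X101.8970 Y88.4954
G1 X100.2004 Y77.3875
G1 X98.7366 Y67.1282
G1 X98.4754 Y58.8535
G1 X100.3866 Y53.6994
M5
G0 X0.0000 Y0.0000

Since the viewBox matches the mm dimensions, user units are millimetres directly. The only transform is the Y-flip y_m = 151.0874 − y_svg.

Shape 1 is a line segment drawn with `<line>`. Its stroke #008000 means score at S502, F1762. After flipping Y the toolpath is (94.9508,110.0319) → (107.5811,118.8607).

Shape 2 is a rectangle drawn with `<path>`. Its stroke #008000 means score at S502, F1762. After flipping Y the toolpath is (3.2592,125.6919) → (119.4115,125.6919) → (119.4115,85.2326) → (3.2592,85.2326) → (3.2592,125.6919), returning to the start.

Shape 3 is a rectangle drawn with `<rect>`. Its stroke #008000 means score at S502, F1762. After flipping Y the toolpath is (21.7073,135.5149) → (131.1333,135.5149) → (131.1333,94.4152) → (21.7073,94.4152) → (21.7073,135.5149), returning to the start.

Shape 4 is a cubic bezier drawn with `<path>`. Its stroke #008000 means score at S502, F1762. After flipping Y the toolpath is (102.1097,108.7131) → (102.8567,99.3159) → (101.8970,88.4954) → (100.2004,77.3875) → (98.7366,67.1282) → (98.4754,58.8535) → (100.3866,53.6994).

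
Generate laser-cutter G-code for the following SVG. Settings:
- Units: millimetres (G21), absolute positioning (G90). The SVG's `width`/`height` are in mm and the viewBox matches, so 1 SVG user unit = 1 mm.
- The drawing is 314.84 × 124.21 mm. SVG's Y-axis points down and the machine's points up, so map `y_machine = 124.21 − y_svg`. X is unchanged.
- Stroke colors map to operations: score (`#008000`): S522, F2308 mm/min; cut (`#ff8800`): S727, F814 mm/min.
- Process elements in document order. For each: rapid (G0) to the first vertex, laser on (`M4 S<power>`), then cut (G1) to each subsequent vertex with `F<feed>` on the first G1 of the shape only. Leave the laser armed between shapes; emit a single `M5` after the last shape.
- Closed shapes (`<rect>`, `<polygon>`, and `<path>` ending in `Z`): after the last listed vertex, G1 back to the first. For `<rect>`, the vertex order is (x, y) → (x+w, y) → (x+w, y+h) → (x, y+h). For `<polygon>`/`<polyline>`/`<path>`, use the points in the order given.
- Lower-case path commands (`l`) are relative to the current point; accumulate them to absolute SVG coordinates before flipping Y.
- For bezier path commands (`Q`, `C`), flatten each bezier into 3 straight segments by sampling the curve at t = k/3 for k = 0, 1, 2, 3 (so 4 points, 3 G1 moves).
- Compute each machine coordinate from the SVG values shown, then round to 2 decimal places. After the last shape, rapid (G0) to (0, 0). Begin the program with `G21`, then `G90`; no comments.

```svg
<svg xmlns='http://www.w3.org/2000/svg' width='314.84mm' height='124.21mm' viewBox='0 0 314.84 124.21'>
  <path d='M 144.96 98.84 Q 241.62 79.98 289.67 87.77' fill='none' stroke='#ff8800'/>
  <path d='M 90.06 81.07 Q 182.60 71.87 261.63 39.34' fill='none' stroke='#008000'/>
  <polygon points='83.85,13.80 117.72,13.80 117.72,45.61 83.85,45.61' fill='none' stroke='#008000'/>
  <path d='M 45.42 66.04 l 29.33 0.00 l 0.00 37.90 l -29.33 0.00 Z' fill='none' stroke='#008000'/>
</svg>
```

G21
G90
G0 X144.96 Y25.37
M4 S727
G1 X204.00 Y34.98 F814
G1 X252.24 Y38.67
G1 X289.67 Y36.44
G0 X90.06 Y43.14
M4 S522
G1 X150.25 Y51.87 F2308
G1 X207.44 Y65.78
G1 X261.63 Y84.87
G0 X83.85 Y110.41
M4 S522
G1 X117.72 Y110.41 F2308
G1 X117.72 Y78.60
G1 X83.85 Y78.60
G1 X83.85 Y110.41
G0 X45.42 Y58.17
M4 S522
G1 X74.75 Y58.17 F2308
G1 X74.75 Y20.27
G1 X45.42 Y20.27
G1 X45.42 Y58.17
M5
G0 X0.00 Y0.00

viewBox `0 0 314.84 124.21` with mm width/height → 1 unit = 1 mm. Flip: y_m = 124.21 − y_svg.

**Shape 1** — `<path>` quadratic bezier, stroke `#ff8800` → cut (S727, F814). Control points (SVG): P0=(144.96,98.84), P1=(241.62,79.98), P2=(289.67,87.77); sampled at t=k/3. Machine vertices: (144.96,25.37) → (204.00,34.98) → (252.24,38.67) → (289.67,36.44). Open path.

**Shape 2** — `<path>` quadratic bezier, stroke `#008000` → score (S522, F2308). Control points (SVG): P0=(90.06,81.07), P1=(182.60,71.87), P2=(261.63,39.34); sampled at t=k/3. Machine vertices: (90.06,43.14) → (150.25,51.87) → (207.44,65.78) → (261.63,84.87). Open path.

**Shape 3** — `<polygon>` rectangle, stroke `#008000` → score (S522, F2308). Machine vertices: (83.85,110.41) → (117.72,110.41) → (117.72,78.60) → (83.85,78.60) → (83.85,110.41). Closed: final G1 returns to the first vertex.

**Shape 4** — `<path>` rectangle, stroke `#008000` → score (S522, F2308). Machine vertices: (45.42,58.17) → (74.75,58.17) → (74.75,20.27) → (45.42,20.27) → (45.42,58.17). Closed: final G1 returns to the first vertex.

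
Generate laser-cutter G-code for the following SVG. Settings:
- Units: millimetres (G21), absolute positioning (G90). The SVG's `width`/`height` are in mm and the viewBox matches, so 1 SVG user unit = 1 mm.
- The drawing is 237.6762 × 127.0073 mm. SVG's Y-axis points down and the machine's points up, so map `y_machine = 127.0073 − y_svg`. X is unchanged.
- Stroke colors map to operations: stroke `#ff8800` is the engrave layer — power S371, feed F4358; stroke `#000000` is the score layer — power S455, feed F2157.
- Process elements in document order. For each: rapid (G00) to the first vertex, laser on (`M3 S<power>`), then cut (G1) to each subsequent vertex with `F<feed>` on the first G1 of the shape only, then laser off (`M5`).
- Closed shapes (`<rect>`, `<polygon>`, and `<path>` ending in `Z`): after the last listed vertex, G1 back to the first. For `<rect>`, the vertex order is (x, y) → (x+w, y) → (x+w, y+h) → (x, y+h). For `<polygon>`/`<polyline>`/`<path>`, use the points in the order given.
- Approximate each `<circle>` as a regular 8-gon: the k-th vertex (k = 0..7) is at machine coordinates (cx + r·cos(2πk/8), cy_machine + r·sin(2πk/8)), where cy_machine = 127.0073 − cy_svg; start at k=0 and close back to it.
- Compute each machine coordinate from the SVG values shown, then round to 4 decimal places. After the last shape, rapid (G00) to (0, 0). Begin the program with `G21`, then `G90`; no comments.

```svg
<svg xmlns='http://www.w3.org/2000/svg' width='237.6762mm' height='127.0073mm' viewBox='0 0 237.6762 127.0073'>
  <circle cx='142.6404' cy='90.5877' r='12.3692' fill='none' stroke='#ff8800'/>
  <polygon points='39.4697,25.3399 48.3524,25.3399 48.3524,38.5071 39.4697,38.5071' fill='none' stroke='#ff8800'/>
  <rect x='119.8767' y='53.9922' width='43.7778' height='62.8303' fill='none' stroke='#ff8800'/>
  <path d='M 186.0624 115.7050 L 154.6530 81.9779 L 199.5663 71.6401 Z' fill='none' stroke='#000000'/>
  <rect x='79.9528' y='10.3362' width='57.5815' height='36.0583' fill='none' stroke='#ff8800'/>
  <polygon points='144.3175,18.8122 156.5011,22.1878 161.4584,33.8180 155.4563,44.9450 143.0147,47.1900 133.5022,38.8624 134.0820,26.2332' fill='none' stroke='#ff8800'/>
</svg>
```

G21
G90
G00 X155.0096 Y36.4196
M3 S371
G1 X151.3867 Y45.1659 F4358
G1 X142.6404 Y48.7888
G1 X133.8941 Y45.1659
G1 X130.2712 Y36.4196
G1 X133.8941 Y27.6733
G1 X142.6404 Y24.0504
G1 X151.3867 Y27.6733
G1 X155.0096 Y36.4196
M5
G00 X39.4697 Y101.6674
M3 S371
G1 X48.3524 Y101.6674 F4358
G1 X48.3524 Y88.5002
G1 X39.4697 Y88.5002
G1 X39.4697 Y101.6674
M5
G00 X119.8767 Y73.0151
M3 S371
G1 X163.6545 Y73.0151 F4358
G1 X163.6545 Y10.1848
G1 X119.8767 Y10.1848
G1 X119.8767 Y73.0151
M5
G00 X186.0624 Y11.3023
M3 S455
G1 X154.6530 Y45.0294 F2157
G1 X199.5663 Y55.3672
G1 X186.0624 Y11.3023
M5
G00 X79.9528 Y116.6711
M3 S371
G1 X137.5343 Y116.6711 F4358
G1 X137.5343 Y80.6128
G1 X79.9528 Y80.6128
G1 X79.9528 Y116.6711
M5
G00 X144.3175 Y108.1951
M3 S371
G1 X156.5011 Y104.8195 F4358
G1 X161.4584 Y93.1893
G1 X155.4563 Y82.0623
G1 X143.0147 Y79.8173
G1 X133.5022 Y88.1449
G1 X134.0820 Y100.7741
G1 X144.3175 Y108.1951
M5
G00 X0.0000 Y0.0000

1 u = 1 mm; y_m = 127.0073 − y.

[1] `<circle>` circle, #ff8800→engrave S371 F4358: (155.0096,36.4196) → (151.3867,45.1659) → (142.6404,48.7888) → (133.8941,45.1659) → (130.2712,36.4196) → (133.8941,27.6733) → (142.6404,24.0504) → (151.3867,27.6733) → (155.0096,36.4196) (closed)

[2] `<polygon>` rectangle, #ff8800→engrave S371 F4358: (39.4697,101.6674) → (48.3524,101.6674) → (48.3524,88.5002) → (39.4697,88.5002) → (39.4697,101.6674) (closed)

[3] `<rect>` rectangle, #ff8800→engrave S371 F4358: (119.8767,73.0151) → (163.6545,73.0151) → (163.6545,10.1848) → (119.8767,10.1848) → (119.8767,73.0151) (closed)

[4] `<path>` regular polygon, #000000→score S455 F2157: (186.0624,11.3023) → (154.6530,45.0294) → (199.5663,55.3672) → (186.0624,11.3023) (closed)

[5] `<rect>` rectangle, #ff8800→engrave S371 F4358: (79.9528,116.6711) → (137.5343,116.6711) → (137.5343,80.6128) → (79.9528,80.6128) → (79.9528,116.6711) (closed)

[6] `<polygon>` regular polygon, #ff8800→engrave S371 F4358: (144.3175,108.1951) → (156.5011,104.8195) → (161.4584,93.1893) → (155.4563,82.0623) → (143.0147,79.8173) → (133.5022,88.1449) → (134.0820,100.7741) → (144.3175,108.1951) (closed)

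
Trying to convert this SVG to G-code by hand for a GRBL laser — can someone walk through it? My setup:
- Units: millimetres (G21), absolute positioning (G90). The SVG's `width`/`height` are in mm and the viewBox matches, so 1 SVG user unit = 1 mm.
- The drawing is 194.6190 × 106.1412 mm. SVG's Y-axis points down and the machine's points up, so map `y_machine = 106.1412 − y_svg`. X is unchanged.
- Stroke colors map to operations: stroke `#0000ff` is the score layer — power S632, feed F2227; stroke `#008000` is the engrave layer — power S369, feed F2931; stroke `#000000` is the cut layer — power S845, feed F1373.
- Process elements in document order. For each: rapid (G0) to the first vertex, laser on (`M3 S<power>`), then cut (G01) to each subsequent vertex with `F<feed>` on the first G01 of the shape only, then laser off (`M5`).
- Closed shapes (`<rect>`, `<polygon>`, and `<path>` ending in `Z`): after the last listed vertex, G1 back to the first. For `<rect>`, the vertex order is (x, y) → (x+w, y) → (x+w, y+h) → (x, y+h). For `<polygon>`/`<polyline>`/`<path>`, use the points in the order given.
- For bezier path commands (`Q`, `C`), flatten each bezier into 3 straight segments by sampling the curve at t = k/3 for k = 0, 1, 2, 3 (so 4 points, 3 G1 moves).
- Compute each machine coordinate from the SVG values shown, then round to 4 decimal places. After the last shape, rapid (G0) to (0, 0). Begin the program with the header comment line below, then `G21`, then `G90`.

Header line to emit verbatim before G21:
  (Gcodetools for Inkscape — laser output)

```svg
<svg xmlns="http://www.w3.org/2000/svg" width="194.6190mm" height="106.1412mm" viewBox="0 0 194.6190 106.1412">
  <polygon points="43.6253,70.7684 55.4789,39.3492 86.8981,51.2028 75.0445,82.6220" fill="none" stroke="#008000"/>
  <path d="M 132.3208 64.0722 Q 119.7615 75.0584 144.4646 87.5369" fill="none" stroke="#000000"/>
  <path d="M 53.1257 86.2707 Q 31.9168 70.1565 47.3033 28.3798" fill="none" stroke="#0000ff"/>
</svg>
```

viewBox `0 0 194.6190 106.1412` with mm width/height → 1 unit = 1 mm. Flip: y_m = 106.1412 − y_svg.

**Shape 1** — `<polygon>` regular polygon, stroke `#008000` → engrave (S369, F2931). Machine vertices: (43.6253,35.3728) → (55.4789,66.7920) → (86.8981,54.9384) → (75.0445,23.5192) → (43.6253,35.3728). Closed: final G1 returns to the first vertex.

**Shape 2** — `<path>` quadratic bezier, stroke `#000000` → cut (S845, F1373). Control points (SVG): P0=(132.3208,64.0722), P1=(119.7615,75.0584), P2=(144.4646,87.5369); sampled at t=k/3. Machine vertices: (132.3208,42.0690) → (128.0882,34.5791) → (132.1361,26.7575) → (144.4646,18.6043). Open path.

**Shape 3** — `<path>` quadratic bezier, stroke `#0000ff` → score (S632, F2227). Control points (SVG): P0=(53.1257,86.2707), P1=(31.9168,70.1565), P2=(47.3033,28.3798); sampled at t=k/3. Machine vertices: (53.1257,19.8705) → (43.0526,33.4647) → (41.1118,52.7617) → (47.3033,77.7614). Open path.

(Gcodetools for Inkscape — laser output)
G21
G90
G0 X43.6253 Y35.3728
M3 S369
G01 X55.4789 Y66.7920 F2931
G01 X86.8981 Y54.9384
G01 X75.0445 Y23.5192
G01 X43.6253 Y35.3728
M5
G0 X132.3208 Y42.0690
M3 S845
G01 X128.0882 Y34.5791 F1373
G01 X132.1361 Y26.7575
G01 X144.4646 Y18.6043
M5
G0 X53.1257 Y19.8705
M3 S632
G01 X43.0526 Y33.4647 F2227
G01 X41.1118 Y52.7617
G01 X47.3033 Y77.7614
M5
G0 X0.0000 Y0.0000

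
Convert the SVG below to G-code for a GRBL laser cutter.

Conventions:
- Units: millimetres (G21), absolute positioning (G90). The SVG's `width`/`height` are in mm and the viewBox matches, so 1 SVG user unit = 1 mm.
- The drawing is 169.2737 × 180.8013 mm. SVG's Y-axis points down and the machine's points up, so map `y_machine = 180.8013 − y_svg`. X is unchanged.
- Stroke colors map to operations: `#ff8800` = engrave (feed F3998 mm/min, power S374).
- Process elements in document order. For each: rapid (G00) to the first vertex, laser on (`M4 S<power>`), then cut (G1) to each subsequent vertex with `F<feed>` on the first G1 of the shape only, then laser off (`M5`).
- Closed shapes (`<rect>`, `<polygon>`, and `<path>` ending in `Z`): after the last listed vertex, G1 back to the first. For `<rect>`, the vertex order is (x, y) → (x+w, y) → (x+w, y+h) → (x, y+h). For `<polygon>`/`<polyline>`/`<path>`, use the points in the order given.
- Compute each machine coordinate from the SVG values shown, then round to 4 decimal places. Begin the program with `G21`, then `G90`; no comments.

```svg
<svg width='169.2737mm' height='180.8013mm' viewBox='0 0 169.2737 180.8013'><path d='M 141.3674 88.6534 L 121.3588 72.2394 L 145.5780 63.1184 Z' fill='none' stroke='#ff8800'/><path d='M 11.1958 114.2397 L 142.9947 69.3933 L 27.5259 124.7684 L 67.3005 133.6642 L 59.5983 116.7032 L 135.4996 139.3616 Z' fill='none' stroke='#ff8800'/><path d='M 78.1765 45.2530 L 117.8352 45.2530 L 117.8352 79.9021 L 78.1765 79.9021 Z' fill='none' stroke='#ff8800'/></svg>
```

1 u = 1 mm; y_m = 180.8013 − y.

[1] `<path>` regular polygon, #ff8800→engrave S374 F3998: (141.3674,92.1479) → (121.3588,108.5619) → (145.5780,117.6829) → (141.3674,92.1479) (closed)

[2] `<path>` closed polygon, #ff8800→engrave S374 F3998: (11.1958,66.5616) → (142.9947,111.4080) → (27.5259,56.0329) → (67.3005,47.1371) → (59.5983,64.0981) → (135.4996,41.4397) → (11.1958,66.5616) (closed)

[3] `<path>` rectangle, #ff8800→engrave S374 F3998: (78.1765,135.5483) → (117.8352,135.5483) → (117.8352,100.8992) → (78.1765,100.8992) → (78.1765,135.5483) (closed)

G21
G90
G00 X141.3674 Y92.1479
M4 S374
G1 X121.3588 Y108.5619 F3998
G1 X145.5780 Y117.6829
G1 X141.3674 Y92.1479
M5
G00 X11.1958 Y66.5616
M4 S374
G1 X142.9947 Y111.4080 F3998
G1 X27.5259 Y56.0329
G1 X67.3005 Y47.1371
G1 X59.5983 Y64.0981
G1 X135.4996 Y41.4397
G1 X11.1958 Y66.5616
M5
G00 X78.1765 Y135.5483
M4 S374
G1 X117.8352 Y135.5483 F3998
G1 X117.8352 Y100.8992
G1 X78.1765 Y100.8992
G1 X78.1765 Y135.5483
M5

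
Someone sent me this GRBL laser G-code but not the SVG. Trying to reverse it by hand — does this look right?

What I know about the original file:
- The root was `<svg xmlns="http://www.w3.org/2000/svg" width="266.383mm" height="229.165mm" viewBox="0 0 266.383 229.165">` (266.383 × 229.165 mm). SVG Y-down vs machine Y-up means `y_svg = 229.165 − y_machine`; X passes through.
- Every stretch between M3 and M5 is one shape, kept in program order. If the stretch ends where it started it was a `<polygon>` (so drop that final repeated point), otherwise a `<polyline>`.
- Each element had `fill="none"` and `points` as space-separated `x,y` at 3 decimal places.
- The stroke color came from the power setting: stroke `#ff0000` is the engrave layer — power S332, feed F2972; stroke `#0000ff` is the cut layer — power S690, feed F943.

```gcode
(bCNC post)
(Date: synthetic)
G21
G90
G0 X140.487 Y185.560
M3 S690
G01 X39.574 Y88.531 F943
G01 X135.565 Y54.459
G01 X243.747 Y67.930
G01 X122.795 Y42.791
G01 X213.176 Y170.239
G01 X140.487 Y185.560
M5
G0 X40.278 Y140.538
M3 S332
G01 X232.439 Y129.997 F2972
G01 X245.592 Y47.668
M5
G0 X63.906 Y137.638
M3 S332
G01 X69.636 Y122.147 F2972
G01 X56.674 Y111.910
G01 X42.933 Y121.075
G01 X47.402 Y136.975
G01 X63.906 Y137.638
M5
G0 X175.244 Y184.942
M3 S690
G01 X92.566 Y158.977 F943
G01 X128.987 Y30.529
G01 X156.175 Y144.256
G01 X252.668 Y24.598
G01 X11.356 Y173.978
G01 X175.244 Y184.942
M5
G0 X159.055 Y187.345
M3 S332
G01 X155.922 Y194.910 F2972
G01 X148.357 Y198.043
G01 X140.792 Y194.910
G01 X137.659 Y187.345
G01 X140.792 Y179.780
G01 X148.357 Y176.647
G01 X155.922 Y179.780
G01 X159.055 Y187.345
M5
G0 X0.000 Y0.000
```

<svg xmlns="http://www.w3.org/2000/svg" width="266.383mm" height="229.165mm" viewBox="0 0 266.383 229.165">
  <polygon points="140.487,43.605 39.574,140.634 135.565,174.706 243.747,161.235 122.795,186.374 213.176,58.926" fill="none" stroke="#0000ff"/>
  <polyline points="40.278,88.627 232.439,99.168 245.592,181.497" fill="none" stroke="#ff0000"/>
  <polygon points="63.906,91.527 69.636,107.018 56.674,117.255 42.933,108.090 47.402,92.190" fill="none" stroke="#ff0000"/>
  <polygon points="175.244,44.223 92.566,70.188 128.987,198.636 156.175,84.909 252.668,204.567 11.356,55.187" fill="none" stroke="#0000ff"/>
  <polygon points="159.055,41.820 155.922,34.255 148.357,31.122 140.792,34.255 137.659,41.820 140.792,49.385 148.357,52.518 155.922,49.385" fill="none" stroke="#ff0000"/>
</svg>

Machine Y-up, SVG Y-down with viewBox height 229.165, so y_svg = 229.165 − y_machine; X carries over.

Run 1: S690 ⇒ cut layer `#0000ff`. The run returns to its start, so emit a `<polygon>` with points (Y-flipped): 140.487,43.605 39.574,140.634 135.565,174.706 243.747,161.235 122.795,186.374 213.176,58.926.

Run 2: power S332 maps to stroke `#ff0000` (engrave). The run is open, so emit a `<polyline>` with points (Y-flipped): 40.278,88.627 232.439,99.168 245.592,181.497.

Run 3: S332 ⇒ engrave layer `#ff0000`. The run returns to its start, so emit a `<polygon>` with points (Y-flipped): 63.906,91.527 69.636,107.018 56.674,117.255 42.933,108.090 47.402,92.190.

Run 4: the run's S690 means `#0000ff` (cut). The run returns to its start, so emit a `<polygon>` with points (Y-flipped): 175.244,44.223 92.566,70.188 128.987,198.636 156.175,84.909 252.668,204.567 11.356,55.187.

Run 5: S332 ⇒ engrave layer `#ff0000`. The run returns to its start, so emit a `<polygon>` with points (Y-flipped): 159.055,41.820 155.922,34.255 148.357,31.122 140.792,34.255 137.659,41.820 140.792,49.385 148.357,52.518 155.922,49.385.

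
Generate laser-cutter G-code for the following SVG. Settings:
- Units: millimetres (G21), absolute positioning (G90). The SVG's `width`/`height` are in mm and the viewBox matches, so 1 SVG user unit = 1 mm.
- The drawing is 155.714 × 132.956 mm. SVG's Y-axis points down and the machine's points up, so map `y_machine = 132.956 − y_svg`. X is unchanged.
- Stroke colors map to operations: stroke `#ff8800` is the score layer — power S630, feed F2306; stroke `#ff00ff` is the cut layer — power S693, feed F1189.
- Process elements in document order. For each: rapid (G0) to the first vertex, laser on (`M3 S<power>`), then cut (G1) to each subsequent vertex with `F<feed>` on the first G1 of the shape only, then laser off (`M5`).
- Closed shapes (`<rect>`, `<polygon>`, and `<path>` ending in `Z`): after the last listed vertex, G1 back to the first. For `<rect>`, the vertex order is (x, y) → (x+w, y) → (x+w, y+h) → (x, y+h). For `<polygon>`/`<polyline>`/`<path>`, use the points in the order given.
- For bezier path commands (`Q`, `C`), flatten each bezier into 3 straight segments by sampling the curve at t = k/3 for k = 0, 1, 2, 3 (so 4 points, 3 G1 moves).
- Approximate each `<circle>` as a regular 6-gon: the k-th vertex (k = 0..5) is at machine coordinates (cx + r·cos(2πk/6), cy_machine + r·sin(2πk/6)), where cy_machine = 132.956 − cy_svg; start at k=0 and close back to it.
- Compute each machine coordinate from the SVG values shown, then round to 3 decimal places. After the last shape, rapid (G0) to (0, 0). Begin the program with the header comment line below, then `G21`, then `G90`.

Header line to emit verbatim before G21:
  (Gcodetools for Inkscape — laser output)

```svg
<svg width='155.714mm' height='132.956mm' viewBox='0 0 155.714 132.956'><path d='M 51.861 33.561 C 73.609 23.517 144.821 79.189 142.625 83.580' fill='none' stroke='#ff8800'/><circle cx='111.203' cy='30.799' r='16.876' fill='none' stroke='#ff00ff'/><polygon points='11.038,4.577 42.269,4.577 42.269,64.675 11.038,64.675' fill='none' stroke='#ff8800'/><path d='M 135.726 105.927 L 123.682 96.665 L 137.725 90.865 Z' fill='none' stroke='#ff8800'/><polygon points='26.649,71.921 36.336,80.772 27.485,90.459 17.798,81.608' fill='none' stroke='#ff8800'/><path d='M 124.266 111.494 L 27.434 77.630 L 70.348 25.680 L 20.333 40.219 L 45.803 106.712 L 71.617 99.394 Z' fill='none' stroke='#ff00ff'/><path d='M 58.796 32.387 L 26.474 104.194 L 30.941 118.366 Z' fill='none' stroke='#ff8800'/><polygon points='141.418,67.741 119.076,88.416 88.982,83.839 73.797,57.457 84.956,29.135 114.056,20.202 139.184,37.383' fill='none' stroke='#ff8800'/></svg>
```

1 u = 1 mm; y_m = 132.956 − y.

[1] `<path>` cubic bezier, #ff8800→score S630 F2306: (51.861,99.395) → (85.546,91.867) → (124.902,66.527) → (142.625,49.376)

[2] `<circle>` circle, #ff00ff→cut S693 F1189: (128.079,102.157) → (119.641,116.772) → (102.765,116.772) → (94.327,102.157) → (102.765,87.542) → (119.641,87.542) → (128.079,102.157) (closed)

[3] `<polygon>` rectangle, #ff8800→score S630 F2306: (11.038,128.379) → (42.269,128.379) → (42.269,68.281) → (11.038,68.281) → (11.038,128.379) (closed)

[4] `<path>` regular polygon, #ff8800→score S630 F2306: (135.726,27.029) → (123.682,36.291) → (137.725,42.091) → (135.726,27.029) (closed)

[5] `<polygon>` regular polygon, #ff8800→score S630 F2306: (26.649,61.035) → (36.336,52.184) → (27.485,42.497) → (17.798,51.348) → (26.649,61.035) (closed)

[6] `<path>` closed polygon, #ff00ff→cut S693 F1189: (124.266,21.462) → (27.434,55.326) → (70.348,107.276) → (20.333,92.737) → (45.803,26.244) → (71.617,33.562) → (124.266,21.462) (closed)

[7] `<path>` closed polygon, #ff8800→score S630 F2306: (58.796,100.569) → (26.474,28.762) → (30.941,14.590) → (58.796,100.569) (closed)

[8] `<polygon>` regular polygon, #ff8800→score S630 F2306: (141.418,65.215) → (119.076,44.540) → (88.982,49.117) → (73.797,75.499) → (84.956,103.821) → (114.056,112.754) → (139.184,95.573) → (141.418,65.215) (closed)

(Gcodetools for Inkscape — laser output)
G21
G90
G0 X51.861 Y99.395
M3 S630
G1 X85.546 Y91.867 F2306
G1 X124.902 Y66.527
G1 X142.625 Y49.376
M5
G0 X128.079 Y102.157
M3 S693
G1 X119.641 Y116.772 F1189
G1 X102.765 Y116.772
G1 X94.327 Y102.157
G1 X102.765 Y87.542
G1 X119.641 Y87.542
G1 X128.079 Y102.157
M5
G0 X11.038 Y128.379
M3 S630
G1 X42.269 Y128.379 F2306
G1 X42.269 Y68.281
G1 X11.038 Y68.281
G1 X11.038 Y128.379
M5
G0 X135.726 Y27.029
M3 S630
G1 X123.682 Y36.291 F2306
G1 X137.725 Y42.091
G1 X135.726 Y27.029
M5
G0 X26.649 Y61.035
M3 S630
G1 X36.336 Y52.184 F2306
G1 X27.485 Y42.497
G1 X17.798 Y51.348
G1 X26.649 Y61.035
M5
G0 X124.266 Y21.462
M3 S693
G1 X27.434 Y55.326 F1189
G1 X70.348 Y107.276
G1 X20.333 Y92.737
G1 X45.803 Y26.244
G1 X71.617 Y33.562
G1 X124.266 Y21.462
M5
G0 X58.796 Y100.569
M3 S630
G1 X26.474 Y28.762 F2306
G1 X30.941 Y14.590
G1 X58.796 Y100.569
M5
G0 X141.418 Y65.215
M3 S630
G1 X119.076 Y44.540 F2306
G1 X88.982 Y49.117
G1 X73.797 Y75.499
G1 X84.956 Y103.821
G1 X114.056 Y112.754
G1 X139.184 Y95.573
G1 X141.418 Y65.215
M5
G0 X0.000 Y0.000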